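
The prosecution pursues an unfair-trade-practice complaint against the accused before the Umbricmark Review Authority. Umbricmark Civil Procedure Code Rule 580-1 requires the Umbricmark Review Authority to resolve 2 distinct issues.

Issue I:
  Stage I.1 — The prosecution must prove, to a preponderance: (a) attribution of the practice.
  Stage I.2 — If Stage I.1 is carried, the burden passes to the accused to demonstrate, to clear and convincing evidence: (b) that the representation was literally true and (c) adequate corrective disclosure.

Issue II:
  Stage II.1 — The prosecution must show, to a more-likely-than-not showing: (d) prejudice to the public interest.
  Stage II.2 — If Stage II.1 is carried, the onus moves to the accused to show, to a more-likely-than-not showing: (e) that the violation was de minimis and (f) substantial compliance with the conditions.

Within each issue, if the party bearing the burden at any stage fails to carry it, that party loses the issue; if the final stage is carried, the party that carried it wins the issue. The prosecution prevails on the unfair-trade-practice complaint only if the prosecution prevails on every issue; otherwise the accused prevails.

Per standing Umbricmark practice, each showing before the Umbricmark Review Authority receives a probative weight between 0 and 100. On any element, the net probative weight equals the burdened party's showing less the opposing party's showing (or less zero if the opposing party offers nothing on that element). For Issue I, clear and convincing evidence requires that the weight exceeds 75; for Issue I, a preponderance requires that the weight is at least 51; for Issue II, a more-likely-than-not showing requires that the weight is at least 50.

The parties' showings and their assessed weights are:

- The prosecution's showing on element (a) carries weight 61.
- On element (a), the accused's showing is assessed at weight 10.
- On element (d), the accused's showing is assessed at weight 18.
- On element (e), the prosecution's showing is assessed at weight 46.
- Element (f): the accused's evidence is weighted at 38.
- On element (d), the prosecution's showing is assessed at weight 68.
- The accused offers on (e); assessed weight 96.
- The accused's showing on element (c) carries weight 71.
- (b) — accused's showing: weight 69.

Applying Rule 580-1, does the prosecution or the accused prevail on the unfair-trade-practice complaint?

prosecution

— Issue I —
At Stage I.1 the prosecution must meet a preponderance (weight is at least 51): on (a) the weight is 61 less the opposing 10 gives net 51, ≥ 51, so (a) meets the standard.
  Stage I.1 is satisfied; the onus moves to the accused.
At Stage I.2 the accused must meet clear and convincing evidence (weight exceeds 75): on (b) the weight is 69, which does not exceed 75, so (b) does not meet the standard; on (c) the weight is 71, ≤ 75, so (c) does not meet the standard.
  The accused does not carry Stage I.2.
The analysis ends at Stage I.2; the prosecution prevails on this issue.
— Issue II —
At Stage II.1 the prosecution must meet a more-likely-than-not showing (weight is at least 50): on (d) the weight is 68 less the opposing 18 gives net 50, ≥ 50, so (d) meets the standard.
  Stage II.1 is satisfied; the onus moves to the accused.
At Stage II.2 the accused must meet a more-likely-than-not showing (weight is at least 50): on (e) the weight is 96 less the opposing 46 gives net 50, which does reach 50, so (e) meets the standard; on (f) the weight is 38, which does not reach 50, so (f) does not meet the standard.
  Stage II.2 not carried; the accused fails its burden.
The analysis ends at Stage II.2; the prosecution prevails on this issue.
Per-issue: Issue I → prosecution; Issue II → prosecution. The prosecution must prevail on every issue; overall, the prosecution prevails.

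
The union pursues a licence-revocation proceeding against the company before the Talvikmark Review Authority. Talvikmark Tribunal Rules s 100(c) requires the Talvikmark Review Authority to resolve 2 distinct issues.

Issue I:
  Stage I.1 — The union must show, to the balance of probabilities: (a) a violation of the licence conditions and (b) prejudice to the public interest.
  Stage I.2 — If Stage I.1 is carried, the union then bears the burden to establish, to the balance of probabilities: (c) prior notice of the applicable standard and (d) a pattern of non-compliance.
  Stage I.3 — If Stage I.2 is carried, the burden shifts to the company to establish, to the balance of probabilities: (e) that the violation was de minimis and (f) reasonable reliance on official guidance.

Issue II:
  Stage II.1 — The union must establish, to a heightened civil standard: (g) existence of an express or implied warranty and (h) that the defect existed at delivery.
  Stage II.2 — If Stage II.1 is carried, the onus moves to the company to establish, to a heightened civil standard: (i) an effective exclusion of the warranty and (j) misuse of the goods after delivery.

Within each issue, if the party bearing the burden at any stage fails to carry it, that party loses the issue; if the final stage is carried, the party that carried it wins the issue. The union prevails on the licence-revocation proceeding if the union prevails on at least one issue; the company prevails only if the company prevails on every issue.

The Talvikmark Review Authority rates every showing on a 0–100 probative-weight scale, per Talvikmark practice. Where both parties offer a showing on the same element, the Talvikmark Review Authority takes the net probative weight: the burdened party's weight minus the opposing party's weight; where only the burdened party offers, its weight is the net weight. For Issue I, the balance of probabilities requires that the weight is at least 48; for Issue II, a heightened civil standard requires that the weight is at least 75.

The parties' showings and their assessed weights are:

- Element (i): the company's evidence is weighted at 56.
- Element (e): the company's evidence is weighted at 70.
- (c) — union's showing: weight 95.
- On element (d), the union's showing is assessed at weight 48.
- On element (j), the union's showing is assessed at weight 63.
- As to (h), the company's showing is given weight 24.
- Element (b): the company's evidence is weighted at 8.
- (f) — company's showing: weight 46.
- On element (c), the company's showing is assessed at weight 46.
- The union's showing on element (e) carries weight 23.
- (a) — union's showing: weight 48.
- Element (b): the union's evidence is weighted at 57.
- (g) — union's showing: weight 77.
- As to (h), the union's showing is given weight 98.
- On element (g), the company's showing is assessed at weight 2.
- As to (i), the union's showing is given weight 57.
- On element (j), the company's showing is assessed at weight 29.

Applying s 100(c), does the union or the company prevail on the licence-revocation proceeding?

union

— Issue I —
Stage I.1 (union, the balance of probabilities, weight is at least 48): (a) 48 ≥ 48 — meets; (b) net 57−8=49 ≥ 48 — meets.
  Stage I.1 is satisfied; the union continues to bear the burden.
Stage I.2 (union, the balance of probabilities, weight is at least 48): (c) net 95−46=49 ≥ 48 — meets; (d) 48 ≥ 48 — meets.
  All elements met. The burden passes to the company.
Stage I.3 (company, the balance of probabilities, weight is at least 48): (e) net 70−23=47 < 48 — fails; (f) 46 < 48 — fails.
  The company does not carry Stage I.3.
The union prevails on this issue.
— Issue II —
Stage II.1 — burden on union; standard: a heightened civil standard (weight is at least 75).
    (g): 77 − 2 = 75 ≥ 75 [met]
    (h): 98 − 24 = 74 < 75 [not met]
  Not every element is met, so the union fails to carry Stage II.1.
So the company prevails on this issue.
Per-issue: Issue I → union; Issue II → company. The union must prevail on at least one issue; overall, the union prevails.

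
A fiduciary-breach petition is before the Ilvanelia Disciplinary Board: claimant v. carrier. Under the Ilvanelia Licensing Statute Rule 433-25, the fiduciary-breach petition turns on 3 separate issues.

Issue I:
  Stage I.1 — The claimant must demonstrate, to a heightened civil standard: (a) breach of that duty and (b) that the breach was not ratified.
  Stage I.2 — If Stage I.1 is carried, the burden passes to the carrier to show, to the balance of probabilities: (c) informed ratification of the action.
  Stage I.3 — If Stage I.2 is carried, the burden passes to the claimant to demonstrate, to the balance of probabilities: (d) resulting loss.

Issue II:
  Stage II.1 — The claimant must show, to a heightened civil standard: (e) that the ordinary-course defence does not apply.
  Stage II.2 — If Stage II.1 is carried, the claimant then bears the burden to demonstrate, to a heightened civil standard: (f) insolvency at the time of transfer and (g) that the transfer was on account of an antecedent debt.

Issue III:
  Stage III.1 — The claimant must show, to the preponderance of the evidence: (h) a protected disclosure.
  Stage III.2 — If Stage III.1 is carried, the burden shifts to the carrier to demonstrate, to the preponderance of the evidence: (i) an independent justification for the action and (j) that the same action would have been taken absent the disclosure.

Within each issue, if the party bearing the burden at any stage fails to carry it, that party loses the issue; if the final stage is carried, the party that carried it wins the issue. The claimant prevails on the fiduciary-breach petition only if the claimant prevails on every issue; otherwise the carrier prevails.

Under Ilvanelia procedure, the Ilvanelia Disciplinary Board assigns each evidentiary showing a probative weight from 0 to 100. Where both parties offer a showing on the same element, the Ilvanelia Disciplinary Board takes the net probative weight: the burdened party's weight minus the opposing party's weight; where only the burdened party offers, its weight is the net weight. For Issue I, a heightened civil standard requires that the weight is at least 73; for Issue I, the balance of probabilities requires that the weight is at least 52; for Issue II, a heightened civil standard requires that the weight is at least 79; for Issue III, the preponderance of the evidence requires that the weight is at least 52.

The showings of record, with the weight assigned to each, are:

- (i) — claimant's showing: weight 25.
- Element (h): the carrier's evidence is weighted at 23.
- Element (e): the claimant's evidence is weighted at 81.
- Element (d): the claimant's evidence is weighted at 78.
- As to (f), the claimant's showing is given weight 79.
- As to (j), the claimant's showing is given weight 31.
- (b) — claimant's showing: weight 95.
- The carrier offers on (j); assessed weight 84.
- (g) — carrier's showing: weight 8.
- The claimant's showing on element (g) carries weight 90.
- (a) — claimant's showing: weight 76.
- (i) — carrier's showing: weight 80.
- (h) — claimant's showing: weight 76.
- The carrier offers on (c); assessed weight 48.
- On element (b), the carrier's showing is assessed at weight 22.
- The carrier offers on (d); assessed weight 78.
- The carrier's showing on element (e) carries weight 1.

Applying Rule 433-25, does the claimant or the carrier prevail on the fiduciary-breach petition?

carrier

— Issue I —
Stage I.1 (claimant, a heightened civil standard, weight is at least 73): (a) 76 ≥ 73 — meets; (b) net 95−22=73 ≥ 73 — meets.
  The claimant carries Stage I.1; the carrier now bears the burden.
Stage I.2 (carrier, the balance of probabilities, weight is at least 52): (c) 48 < 52 — fails.
  The carrier does not carry Stage I.2.
So the claimant prevails on this issue.
— Issue II —
At Stage II.1 the claimant must meet a heightened civil standard (weight is at least 79): on (e) the weight is 81 less the opposing 1 gives net 80, which does reach 79, so (e) meets the standard.
  All elements met. The claimant retains the burden for Stage II.2.
At Stage II.2 the claimant must meet a heightened civil standard (weight is at least 79): on (f) the weight is 79, which does reach 79, so (f) meets the standard; on (g) the weight is 90 less the opposing 8 gives net 82, ≥ 79, so (g) meets the standard.
  The claimant carries the last stage.
Every stage carried; the claimant prevails on this issue.
— Issue III —
At Stage III.1 the claimant must meet the preponderance of the evidence (weight is at least 52): on (h) the weight is 76 less the opposing 23 gives net 53, ≥ 52, so (h) meets the standard.
  The claimant carries Stage III.1; the carrier now bears the burden.
At Stage III.2 the carrier must meet the preponderance of the evidence (weight is at least 52): on (i) the weight is 80 less the opposing 25 gives net 55, which does reach 52, so (i) meets the standard; on (j) the weight is 84 less the opposing 31 gives net 53, which does reach 52, so (j) meets the standard.
  All elements met at the final stage.
With every stage satisfied, the carrier prevails on this issue.
Per-issue: Issue I → claimant; Issue II → claimant; Issue III → carrier. The claimant must prevail on every issue; overall, the carrier prevails.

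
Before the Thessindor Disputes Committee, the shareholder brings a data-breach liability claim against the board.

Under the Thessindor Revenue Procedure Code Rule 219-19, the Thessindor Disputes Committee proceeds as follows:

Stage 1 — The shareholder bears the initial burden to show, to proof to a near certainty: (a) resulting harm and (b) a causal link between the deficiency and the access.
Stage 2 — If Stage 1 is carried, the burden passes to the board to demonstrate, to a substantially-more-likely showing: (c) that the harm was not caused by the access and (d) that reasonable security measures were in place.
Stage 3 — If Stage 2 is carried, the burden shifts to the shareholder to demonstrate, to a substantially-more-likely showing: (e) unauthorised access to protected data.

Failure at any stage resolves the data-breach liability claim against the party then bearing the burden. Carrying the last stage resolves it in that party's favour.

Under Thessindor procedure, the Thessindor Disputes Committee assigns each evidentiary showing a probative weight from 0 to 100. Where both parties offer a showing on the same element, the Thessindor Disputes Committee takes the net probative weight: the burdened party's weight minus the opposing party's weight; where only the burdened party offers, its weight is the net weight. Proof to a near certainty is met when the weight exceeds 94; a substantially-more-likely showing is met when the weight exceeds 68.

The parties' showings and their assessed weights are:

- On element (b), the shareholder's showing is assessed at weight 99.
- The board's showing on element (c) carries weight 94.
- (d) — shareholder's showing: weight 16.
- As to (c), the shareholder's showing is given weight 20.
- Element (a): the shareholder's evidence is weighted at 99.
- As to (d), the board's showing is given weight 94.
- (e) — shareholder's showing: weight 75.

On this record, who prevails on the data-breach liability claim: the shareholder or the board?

At Stage 1 the shareholder must meet proof to a near certainty (weight exceeds 94): on (a) the weight is 99, > 94, so (a) meets the standard; on (b) the weight is 99, > 94, so (b) meets the standard.
  Stage 1 is satisfied; the onus moves to the board.
At Stage 2 the board must meet a substantially-more-likely showing (weight exceeds 68): on (c) the weight is 94 less the opposing 20 gives net 74, > 68, so (c) meets the standard; on (d) the weight is 94 less the opposing 16 gives net 78, which does exceed 68, so (d) meets the standard.
  The board carries Stage 2; the shareholder now bears the burden.
At Stage 3 the shareholder must meet a substantially-more-likely showing (weight exceeds 68): on (e) the weight is 75, which does exceed 68, so (e) meets the standard.
  Stage 3 carried; the final stage is satisfied.
Every stage carried; the shareholder prevails.

shareholder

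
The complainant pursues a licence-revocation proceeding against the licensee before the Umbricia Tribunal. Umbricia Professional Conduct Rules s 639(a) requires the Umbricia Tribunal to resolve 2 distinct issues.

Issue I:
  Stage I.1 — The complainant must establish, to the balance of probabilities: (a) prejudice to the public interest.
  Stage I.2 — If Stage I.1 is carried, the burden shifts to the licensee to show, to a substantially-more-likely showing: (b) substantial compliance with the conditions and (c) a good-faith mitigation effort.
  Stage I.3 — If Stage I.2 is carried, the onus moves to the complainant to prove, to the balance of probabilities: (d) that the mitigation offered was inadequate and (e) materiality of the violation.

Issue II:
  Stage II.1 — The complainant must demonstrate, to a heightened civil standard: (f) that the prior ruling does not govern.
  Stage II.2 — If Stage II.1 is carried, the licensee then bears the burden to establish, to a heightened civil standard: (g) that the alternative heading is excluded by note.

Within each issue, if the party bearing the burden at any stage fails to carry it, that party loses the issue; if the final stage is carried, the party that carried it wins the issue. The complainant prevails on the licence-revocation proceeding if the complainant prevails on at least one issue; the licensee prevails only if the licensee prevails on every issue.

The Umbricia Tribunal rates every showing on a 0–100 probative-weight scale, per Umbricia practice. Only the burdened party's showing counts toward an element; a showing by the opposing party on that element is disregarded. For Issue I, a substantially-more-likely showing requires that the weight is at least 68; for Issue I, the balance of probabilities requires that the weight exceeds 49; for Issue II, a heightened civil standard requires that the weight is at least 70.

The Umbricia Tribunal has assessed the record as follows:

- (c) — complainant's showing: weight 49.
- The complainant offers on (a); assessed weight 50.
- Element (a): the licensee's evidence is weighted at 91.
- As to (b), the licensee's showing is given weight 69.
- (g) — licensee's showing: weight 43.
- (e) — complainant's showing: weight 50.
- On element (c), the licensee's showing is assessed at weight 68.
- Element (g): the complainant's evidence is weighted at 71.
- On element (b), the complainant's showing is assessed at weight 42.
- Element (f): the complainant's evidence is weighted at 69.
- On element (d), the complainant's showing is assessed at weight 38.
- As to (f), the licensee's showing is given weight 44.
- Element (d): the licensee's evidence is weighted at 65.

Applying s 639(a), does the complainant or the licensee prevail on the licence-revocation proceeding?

— Issue I —
Stage I.1 — burden on complainant; standard: the balance of probabilities (weight exceeds 49).
    (a): 50 (licensee's 91 disregarded) > 49 [met]
  All elements met. The burden passes to the licensee.
Stage I.2 — burden on licensee; standard: a substantially-more-likely showing (weight is at least 68).
    (b): 69 (complainant's 42 disregarded) ≥ 68 [met]
    (c): 68 (complainant's 49 disregarded) ≥ 68 [met]
  Stage I.2 carried; the burden shifts to the complainant.
Stage I.3 — burden on complainant; standard: the balance of probabilities (weight exceeds 49).
    (d): 38 (licensee's 65 disregarded) ≤ 49 [not met]
    (e): 50 > 49 [met]
  Not every element is met, so the complainant fails to carry Stage I.3.
So the licensee prevails on this issue.
— Issue II —
Stage II.1 (complainant, a heightened civil standard, weight is at least 70): (f) 69 (licensee's 44 disregarded) < 70 — fails.
  Not every element is met, so the complainant fails to carry Stage II.1.
The analysis ends at Stage II.1; the licensee prevails on this issue.
Per-issue: Issue I → licensee; Issue II → licensee. The complainant must prevail on at least one issue; overall, the licensee prevails.

licensee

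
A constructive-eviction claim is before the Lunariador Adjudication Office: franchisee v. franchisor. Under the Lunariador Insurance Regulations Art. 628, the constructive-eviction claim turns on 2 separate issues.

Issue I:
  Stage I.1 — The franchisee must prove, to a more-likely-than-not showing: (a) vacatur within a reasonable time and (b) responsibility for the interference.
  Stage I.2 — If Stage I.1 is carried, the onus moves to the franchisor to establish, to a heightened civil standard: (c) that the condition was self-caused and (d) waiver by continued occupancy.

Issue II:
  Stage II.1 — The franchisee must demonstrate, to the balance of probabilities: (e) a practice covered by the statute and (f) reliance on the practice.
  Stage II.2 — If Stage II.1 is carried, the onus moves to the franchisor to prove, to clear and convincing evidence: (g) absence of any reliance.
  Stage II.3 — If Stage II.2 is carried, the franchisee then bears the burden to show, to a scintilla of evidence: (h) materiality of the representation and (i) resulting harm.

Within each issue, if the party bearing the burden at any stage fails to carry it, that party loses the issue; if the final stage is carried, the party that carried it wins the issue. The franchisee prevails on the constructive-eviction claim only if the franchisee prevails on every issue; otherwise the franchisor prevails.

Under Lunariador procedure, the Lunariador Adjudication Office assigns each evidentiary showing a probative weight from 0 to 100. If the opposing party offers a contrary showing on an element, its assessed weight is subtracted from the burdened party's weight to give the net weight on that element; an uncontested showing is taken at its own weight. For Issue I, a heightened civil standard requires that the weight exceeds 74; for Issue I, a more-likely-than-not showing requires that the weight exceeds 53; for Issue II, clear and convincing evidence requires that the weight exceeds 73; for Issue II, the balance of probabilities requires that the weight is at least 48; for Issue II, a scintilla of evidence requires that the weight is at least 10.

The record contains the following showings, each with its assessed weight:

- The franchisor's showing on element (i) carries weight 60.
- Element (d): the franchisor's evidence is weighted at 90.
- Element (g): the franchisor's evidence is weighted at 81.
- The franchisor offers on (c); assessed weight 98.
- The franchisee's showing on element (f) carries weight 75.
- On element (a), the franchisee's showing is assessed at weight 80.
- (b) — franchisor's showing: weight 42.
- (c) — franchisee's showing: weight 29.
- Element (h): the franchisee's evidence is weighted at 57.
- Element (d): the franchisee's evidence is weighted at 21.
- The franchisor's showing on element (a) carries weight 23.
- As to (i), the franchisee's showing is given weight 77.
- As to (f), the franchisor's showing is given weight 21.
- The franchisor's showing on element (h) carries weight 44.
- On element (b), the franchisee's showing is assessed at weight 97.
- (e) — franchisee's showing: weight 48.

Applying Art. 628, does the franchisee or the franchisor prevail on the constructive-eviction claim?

— Issue I —
Stage I.1 (franchisee, a more-likely-than-not showing, weight exceeds 53): (a) net 80−23=57 > 53 — meets; (b) net 97−42=55 > 53 — meets.
  Stage I.1 carried; the burden shifts to the franchisor.
Stage I.2 (franchisor, a heightened civil standard, weight exceeds 74): (c) net 98−29=69 ≤ 74 — fails; (d) net 90−21=69 ≤ 74 — fails.
  The franchisor does not carry Stage I.2.
The analysis ends at Stage I.2; the franchisee prevails on this issue.
— Issue II —
At Stage II.1 the franchisee must meet the balance of probabilities (weight is at least 48): on (e) the weight is 48, which does reach 48, so (e) meets the standard; on (f) the weight is 75 less the opposing 21 gives net 54, ≥ 48, so (f) meets the standard.
  The franchisee carries Stage II.1; the franchisor now bears the burden.
At Stage II.2 the franchisor must meet clear and convincing evidence (weight exceeds 73): on (g) the weight is 81, > 73, so (g) meets the standard.
  Stage II.2 carried; the burden shifts to the franchisee.
At Stage II.3 the franchisee must meet a scintilla of evidence (weight is at least 10): on (h) the weight is 57 less the opposing 44 gives net 13, ≥ 10, so (h) meets the standard; on (i) the weight is 77 less the opposing 60 gives net 17, ≥ 10, so (i) meets the standard.
  All elements met at the final stage.
All stages carried — the franchisee prevails on this issue.
Per-issue: Issue I → franchisee; Issue II → franchisee. The franchisee must prevail on every issue; overall, the franchisee prevails.

franchisee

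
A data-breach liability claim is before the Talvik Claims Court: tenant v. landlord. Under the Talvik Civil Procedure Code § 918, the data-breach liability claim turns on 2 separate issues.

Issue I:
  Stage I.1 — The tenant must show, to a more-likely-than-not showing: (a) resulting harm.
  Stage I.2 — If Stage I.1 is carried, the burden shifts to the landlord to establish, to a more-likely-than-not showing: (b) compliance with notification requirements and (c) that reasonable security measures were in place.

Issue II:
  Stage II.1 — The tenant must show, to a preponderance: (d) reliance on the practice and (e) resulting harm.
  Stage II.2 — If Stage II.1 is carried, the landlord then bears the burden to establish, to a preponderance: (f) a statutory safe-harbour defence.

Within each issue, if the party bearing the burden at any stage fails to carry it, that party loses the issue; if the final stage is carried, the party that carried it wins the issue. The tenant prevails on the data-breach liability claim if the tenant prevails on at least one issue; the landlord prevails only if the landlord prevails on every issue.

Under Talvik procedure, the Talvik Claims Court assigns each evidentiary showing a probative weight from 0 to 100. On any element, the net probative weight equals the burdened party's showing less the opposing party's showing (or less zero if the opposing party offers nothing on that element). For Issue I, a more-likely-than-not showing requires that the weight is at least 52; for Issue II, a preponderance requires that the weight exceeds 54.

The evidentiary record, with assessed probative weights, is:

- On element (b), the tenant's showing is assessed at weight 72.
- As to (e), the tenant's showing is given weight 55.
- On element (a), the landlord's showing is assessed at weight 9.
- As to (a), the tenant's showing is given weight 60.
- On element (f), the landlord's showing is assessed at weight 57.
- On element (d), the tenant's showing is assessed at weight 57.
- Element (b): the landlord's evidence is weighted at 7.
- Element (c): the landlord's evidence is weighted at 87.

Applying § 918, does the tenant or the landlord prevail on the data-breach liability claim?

— Issue I —
At Stage I.1 the tenant must meet a more-likely-than-not showing (weight is at least 52): on (a) the weight is 60 less the opposing 9 gives net 51, which does not reach 52, so (a) does not meet the standard.
  Stage I.1 not carried; the tenant fails its burden.
The analysis ends at Stage I.1; the landlord prevails on this issue.
— Issue II —
Stage II.1 — burden on tenant; standard: a preponderance (weight exceeds 54).
    (d): 57 > 54 [met]
    (e): 55 > 54 [met]
  Stage II.1 is satisfied; the onus moves to the landlord.
Stage II.2 — burden on landlord; standard: a preponderance (weight exceeds 54).
    (f): 57 > 54 [met]
  The landlord carries the last stage.
With every stage satisfied, the landlord prevails on this issue.
Per-issue: Issue I → landlord; Issue II → landlord. The tenant must prevail on at least one issue; overall, the landlord prevails.

landlord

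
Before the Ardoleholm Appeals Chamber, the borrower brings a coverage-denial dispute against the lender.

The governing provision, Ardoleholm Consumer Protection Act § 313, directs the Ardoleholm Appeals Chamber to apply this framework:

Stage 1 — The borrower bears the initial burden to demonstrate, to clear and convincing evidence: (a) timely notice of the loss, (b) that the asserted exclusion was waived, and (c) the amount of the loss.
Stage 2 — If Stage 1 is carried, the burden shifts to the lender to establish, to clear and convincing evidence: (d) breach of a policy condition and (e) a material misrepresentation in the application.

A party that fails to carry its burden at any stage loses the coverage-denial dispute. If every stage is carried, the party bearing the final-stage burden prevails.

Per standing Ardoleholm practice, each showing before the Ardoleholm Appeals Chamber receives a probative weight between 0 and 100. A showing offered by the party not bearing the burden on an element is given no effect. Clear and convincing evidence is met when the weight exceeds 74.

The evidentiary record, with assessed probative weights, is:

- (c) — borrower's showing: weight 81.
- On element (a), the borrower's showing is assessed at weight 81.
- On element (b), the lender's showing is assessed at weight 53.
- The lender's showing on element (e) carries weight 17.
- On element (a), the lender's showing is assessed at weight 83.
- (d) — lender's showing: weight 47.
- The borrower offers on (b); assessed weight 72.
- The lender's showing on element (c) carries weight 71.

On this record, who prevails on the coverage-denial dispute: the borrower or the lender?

lender

At Stage 1 the borrower must meet clear and convincing evidence (weight exceeds 74): on (a) the weight is 81 (the lender's 83 is given no effect), which does exceed 74, so (a) meets the standard; on (b) the weight is 72 (the lender's 53 is given no effect), ≤ 74, so (b) does not meet the standard; on (c) the weight is 81 (the lender's 71 is given no effect), which does exceed 74, so (c) meets the standard.
  Stage 1 not carried; the borrower fails its burden.
The lender prevails.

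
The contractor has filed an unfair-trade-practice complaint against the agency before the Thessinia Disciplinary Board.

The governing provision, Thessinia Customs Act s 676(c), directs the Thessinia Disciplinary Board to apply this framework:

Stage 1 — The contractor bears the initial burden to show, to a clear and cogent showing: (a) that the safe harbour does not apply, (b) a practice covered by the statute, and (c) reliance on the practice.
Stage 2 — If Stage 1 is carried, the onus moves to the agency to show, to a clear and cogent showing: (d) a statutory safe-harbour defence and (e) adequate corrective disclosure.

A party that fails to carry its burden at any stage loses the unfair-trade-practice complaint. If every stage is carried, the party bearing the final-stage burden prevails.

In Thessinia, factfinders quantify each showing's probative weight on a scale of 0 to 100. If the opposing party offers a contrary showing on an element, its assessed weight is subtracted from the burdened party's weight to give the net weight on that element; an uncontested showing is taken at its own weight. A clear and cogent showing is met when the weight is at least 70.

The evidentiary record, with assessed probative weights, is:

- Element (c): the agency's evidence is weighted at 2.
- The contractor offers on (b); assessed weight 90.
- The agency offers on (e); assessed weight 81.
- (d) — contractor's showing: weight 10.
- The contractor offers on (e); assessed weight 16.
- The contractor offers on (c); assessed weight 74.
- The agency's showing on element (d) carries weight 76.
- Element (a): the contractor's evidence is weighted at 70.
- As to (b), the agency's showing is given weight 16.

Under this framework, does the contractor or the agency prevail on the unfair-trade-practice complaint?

contractor

Stage 1 — burden on contractor; standard: a clear and cogent showing (weight is at least 70).
    (a): 70 ≥ 70 [met]
    (b): 90 − 16 = 74 ≥ 70 [met]
    (c): 74 − 2 = 72 ≥ 70 [met]
  Stage 1 carried; the burden shifts to the agency.
Stage 2 — burden on agency; standard: a clear and cogent showing (weight is at least 70).
    (d): 76 − 10 = 66 < 70 [not met]
    (e): 81 − 16 = 65 < 70 [not met]
  Stage 2 not carried; the agency fails its burden.
So the contractor prevails.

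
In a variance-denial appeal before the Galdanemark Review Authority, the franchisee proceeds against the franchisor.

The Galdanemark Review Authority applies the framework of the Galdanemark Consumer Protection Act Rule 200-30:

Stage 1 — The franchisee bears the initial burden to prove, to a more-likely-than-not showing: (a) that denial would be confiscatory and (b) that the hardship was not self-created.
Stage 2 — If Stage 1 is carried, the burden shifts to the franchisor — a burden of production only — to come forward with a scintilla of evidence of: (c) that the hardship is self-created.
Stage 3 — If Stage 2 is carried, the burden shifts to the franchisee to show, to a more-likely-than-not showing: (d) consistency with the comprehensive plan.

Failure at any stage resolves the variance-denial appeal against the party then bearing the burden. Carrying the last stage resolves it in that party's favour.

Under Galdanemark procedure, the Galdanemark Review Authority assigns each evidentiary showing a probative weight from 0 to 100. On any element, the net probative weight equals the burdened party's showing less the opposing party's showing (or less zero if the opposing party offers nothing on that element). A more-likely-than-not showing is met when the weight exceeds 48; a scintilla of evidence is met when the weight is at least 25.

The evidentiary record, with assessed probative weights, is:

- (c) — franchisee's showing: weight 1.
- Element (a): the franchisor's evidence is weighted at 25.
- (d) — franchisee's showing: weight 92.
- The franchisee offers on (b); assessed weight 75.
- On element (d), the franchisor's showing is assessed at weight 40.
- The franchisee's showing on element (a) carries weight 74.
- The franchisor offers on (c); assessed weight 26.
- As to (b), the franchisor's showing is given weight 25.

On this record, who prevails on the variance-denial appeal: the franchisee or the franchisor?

At Stage 1 the franchisee must meet a more-likely-than-not showing (weight exceeds 48): on (a) the weight is 74 less the opposing 25 gives net 49, > 48, so (a) meets the standard; on (b) the weight is 75 less the opposing 25 gives net 50, > 48, so (b) meets the standard.
  Stage 1 is satisfied; the onus moves to the franchisor.
At Stage 2 the franchisor must meet a scintilla of evidence (weight is at least 25): on (c) the weight is 26 less the opposing 1 gives net 25, which does reach 25, so (c) meets the standard.
  The franchisor carries Stage 2; the franchisee now bears the burden.
At Stage 3 the franchisee must meet a more-likely-than-not showing (weight exceeds 48): on (d) the weight is 92 less the opposing 40 gives net 52, which does exceed 48, so (d) meets the standard.
  All elements met at the final stage.
With every stage satisfied, the franchisee prevails.

franchisee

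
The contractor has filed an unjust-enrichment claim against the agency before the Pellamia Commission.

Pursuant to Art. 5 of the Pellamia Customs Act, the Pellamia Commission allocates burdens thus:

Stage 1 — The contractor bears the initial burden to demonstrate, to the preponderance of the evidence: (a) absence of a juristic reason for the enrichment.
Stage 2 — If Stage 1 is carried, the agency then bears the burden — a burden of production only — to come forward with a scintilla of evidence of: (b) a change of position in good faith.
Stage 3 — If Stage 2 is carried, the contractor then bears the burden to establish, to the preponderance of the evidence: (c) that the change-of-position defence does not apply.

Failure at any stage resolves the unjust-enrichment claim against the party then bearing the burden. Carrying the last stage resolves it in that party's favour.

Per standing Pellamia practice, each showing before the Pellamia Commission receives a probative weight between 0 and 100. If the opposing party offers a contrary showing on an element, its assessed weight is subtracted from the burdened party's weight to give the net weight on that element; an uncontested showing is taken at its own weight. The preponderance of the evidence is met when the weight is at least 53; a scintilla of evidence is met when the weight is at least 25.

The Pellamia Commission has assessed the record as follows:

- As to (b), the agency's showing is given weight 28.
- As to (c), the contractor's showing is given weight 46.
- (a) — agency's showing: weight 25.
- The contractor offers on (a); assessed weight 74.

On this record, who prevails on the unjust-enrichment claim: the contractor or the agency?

Stage 1 (contractor, the preponderance of the evidence, weight is at least 53): (a) net 74−25=49 < 53 — fails.
  Not every element is met, so the contractor fails to carry Stage 1.
The analysis ends at Stage 1; the agency prevails.

agency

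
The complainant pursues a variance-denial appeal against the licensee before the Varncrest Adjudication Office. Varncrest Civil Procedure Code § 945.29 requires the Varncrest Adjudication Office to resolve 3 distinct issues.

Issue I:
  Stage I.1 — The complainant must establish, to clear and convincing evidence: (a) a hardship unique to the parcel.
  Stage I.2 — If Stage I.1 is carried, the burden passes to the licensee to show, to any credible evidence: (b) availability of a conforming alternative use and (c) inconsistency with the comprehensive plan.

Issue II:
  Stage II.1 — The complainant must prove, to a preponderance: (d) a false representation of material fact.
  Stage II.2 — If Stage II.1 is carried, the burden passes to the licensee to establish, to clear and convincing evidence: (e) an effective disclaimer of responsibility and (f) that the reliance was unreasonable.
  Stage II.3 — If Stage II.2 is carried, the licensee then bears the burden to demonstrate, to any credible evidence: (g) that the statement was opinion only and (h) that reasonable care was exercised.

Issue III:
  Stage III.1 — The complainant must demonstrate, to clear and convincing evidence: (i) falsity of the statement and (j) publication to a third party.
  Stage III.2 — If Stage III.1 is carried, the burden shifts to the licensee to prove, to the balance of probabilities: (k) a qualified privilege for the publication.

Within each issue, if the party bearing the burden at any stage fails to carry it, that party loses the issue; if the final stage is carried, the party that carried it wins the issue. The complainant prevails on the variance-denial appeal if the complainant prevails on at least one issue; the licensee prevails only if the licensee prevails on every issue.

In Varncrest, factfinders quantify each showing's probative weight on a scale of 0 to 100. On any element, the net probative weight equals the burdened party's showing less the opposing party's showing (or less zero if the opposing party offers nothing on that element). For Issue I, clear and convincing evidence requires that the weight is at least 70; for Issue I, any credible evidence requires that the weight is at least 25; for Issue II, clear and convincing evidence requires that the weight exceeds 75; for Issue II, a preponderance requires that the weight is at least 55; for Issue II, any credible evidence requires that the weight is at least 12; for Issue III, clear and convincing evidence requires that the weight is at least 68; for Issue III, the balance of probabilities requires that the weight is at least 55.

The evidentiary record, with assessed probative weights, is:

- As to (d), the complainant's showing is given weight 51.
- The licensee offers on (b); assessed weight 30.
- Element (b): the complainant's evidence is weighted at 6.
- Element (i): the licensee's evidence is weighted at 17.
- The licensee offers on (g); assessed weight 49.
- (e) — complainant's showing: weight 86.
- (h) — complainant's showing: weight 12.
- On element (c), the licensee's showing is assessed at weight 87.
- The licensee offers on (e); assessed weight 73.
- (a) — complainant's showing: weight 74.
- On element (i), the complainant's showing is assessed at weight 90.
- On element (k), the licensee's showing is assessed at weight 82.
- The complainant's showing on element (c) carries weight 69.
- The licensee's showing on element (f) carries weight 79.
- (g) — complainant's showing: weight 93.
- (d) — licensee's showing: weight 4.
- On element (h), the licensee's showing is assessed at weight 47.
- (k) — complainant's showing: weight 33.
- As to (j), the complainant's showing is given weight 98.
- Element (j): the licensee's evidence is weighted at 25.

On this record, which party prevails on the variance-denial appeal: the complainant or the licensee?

complainant

— Issue I —
Stage I.1 (complainant, clear and convincing evidence, weight is at least 70): (a) 74 ≥ 70 — meets.
  All elements met. The burden passes to the licensee.
Stage I.2 (licensee, any credible evidence, weight is at least 25): (b) net 30−6=24 < 25 — fails; (c) net 87−69=18 < 25 — fails.
  Stage I.2 not carried; the licensee fails its burden.
The complainant prevails on this issue.
— Issue II —
Stage II.1 — burden on complainant; standard: a preponderance (weight is at least 55).
    (d): 51 − 4 = 47 < 55 [not met]
  Stage II.1 not carried; the complainant fails its burden.
So the licensee prevails on this issue.
— Issue III —
At Stage III.1 the complainant must meet clear and convincing evidence (weight is at least 68): on (i) the weight is 90 less the opposing 17 gives net 73, ≥ 68, so (i) meets the standard; on (j) the weight is 98 less the opposing 25 gives net 73, which does reach 68, so (j) meets the standard.
  The complainant carries Stage III.1; the licensee now bears the burden.
At Stage III.2 the licensee must meet the balance of probabilities (weight is at least 55): on (k) the weight is 82 less the opposing 33 gives net 49, < 55, so (k) does not meet the standard.
  Stage III.2 not carried; the licensee fails its burden.
So the complainant prevails on this issue.
Per-issue: Issue I → complainant; Issue II → licensee; Issue III → complainant. The complainant must prevail on at least one issue; overall, the complainant prevails.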